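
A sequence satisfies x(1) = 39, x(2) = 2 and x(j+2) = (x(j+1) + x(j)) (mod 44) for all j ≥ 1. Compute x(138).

19

We have x(1) = 39,  x(2) = 2,  x(3) = 41,  x(4) = 43,  x(5) = 40,  x(6) = 39,  x(7) = 35,  x(8) = 30,  x(9) = 21,  x(10) = 7,  x(11) = 28,  x(12) = 35,  x(13) = 19,  x(14) = 10,  x(15) = 29,  x(16) = 39,  x(17) = 24,  x(18) = 19,  x(19) = 43,  x(20) = 18,  x(21) = 17,  x(22) = 35,  x(23) = 8,  x(24) = 43,  x(25) = 7,  x(26) = 6,  x(27) = 13,  x(28) = 19,  x(29) = 32,  x(30) = 7,  x(31) = 39,  x(32) = 2.
The sequence repeats with period 30.
(138 - 1) mod 30 = 17, so x(138) = x(18) = 19.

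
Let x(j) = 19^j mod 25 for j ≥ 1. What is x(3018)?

Computing terms: x(1) = 19, x(2) = 11, x(3) = 9, x(4) = 21, x(5) = 24, x(6) = 6, x(7) = 14, x(8) = 16, x(9) = 4, x(10) = 1, x(11) = 19.
Since x(11) = x(1) = 19, the sequence is periodic with period 10.
So x(3018) = x(1 + ((3018-1) mod 10)) = x(8) = 16.

16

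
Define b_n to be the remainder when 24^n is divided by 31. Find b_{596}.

20

We have b_1 = 24,  b_2 = 18,  b_3 = 29,  b_4 = 14,  b_5 = 26,  b_6 = 4,  b_7 = 3,  b_8 = 10,  b_9 = 23,  b_{10} = 25,  b_{11} = 11,  b_{12} = 16,  b_{13} = 12,  b_{14} = 9,  b_{15} = 30,  b_{16} = 7,  b_{17} = 13,  b_{18} = 2,  b_{19} = 17,  b_{20} = 5,  b_{21} = 27,  b_{22} = 28,  b_{23} = 21,  b_{24} = 8,  b_{25} = 6,  b_{26} = 20,  b_{27} = 15,  b_{28} = 19,  b_{29} = 22,  b_{30} = 1,  b_{31} = 24.
Since b_{31} = b_1 = 24, the sequence is periodic with period 30.
(596 - 1) mod 30 = 25, so b_{596} = b_{26} = 20.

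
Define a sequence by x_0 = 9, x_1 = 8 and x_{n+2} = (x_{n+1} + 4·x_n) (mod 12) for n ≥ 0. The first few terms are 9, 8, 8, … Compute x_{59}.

4

Computing terms: x_0 = 9; x_1 = 8; x_2 = 8; x_3 = 4; x_4 = 0; x_5 = 4; x_6 = 4; x_7 = 8; x_8 = 0; x_9 = 8; x_{10} = 8.
Since (x_9, x_{10}) = (x_1, x_2) = (8, 8) (two consecutive terms determine the rest), the sequence is eventually periodic: after a pre-period of length 1 it cycles with period 8.
For n ≥ 1, x_n depends only on (n - 1) mod 8. (59 - 1) mod 8 = 2, so x_{59} = x_3 = 4.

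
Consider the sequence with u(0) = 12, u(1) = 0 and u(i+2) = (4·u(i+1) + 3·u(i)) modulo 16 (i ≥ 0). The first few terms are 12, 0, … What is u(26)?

4

Computing terms: u(0) = 12; u(1) = 0; u(2) = 4; u(3) = 0; u(4) = 12; u(5) = 0.
Since (u(4), u(5)) = (u(0), u(1)) = (12, 0) (two consecutive terms determine the rest), the sequence is periodic with period 4.
(26 - 0) mod 4 = 2, so u(26) = u(2) = 4.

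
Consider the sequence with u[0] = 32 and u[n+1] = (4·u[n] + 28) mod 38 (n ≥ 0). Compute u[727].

u[0] = 32; u[1] = 4; u[2] = 6; u[3] = 14; u[4] = 8; u[5] = 22; u[6] = 2; u[7] = 36; u[8] = 20; u[9] = 32.
The sequence repeats with period 9.
(727 - 0) mod 9 = 7, so u[727] = u[7] = 36.

36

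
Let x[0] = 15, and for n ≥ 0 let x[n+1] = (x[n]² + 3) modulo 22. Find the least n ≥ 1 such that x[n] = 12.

5

Computing terms: x[0] = 15, x[1] = 8, x[2] = 1, x[3] = 4, x[4] = 19, x[5] = 12, x[6] = 15.
The sequence repeats with period 6.
The value 12 first appears (with n ≥ 1) at x[5].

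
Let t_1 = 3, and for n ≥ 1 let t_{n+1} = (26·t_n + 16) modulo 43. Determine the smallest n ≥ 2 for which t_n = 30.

8

Computing terms: t_1 = 3; t_2 = 8; t_3 = 9; t_4 = 35; t_5 = 23; t_6 = 12; t_7 = 27; t_8 = 30; t_9 = 22; t_{10} = 29; t_{11} = 39; t_{12} = 41; t_{13} = 7; t_{14} = 26; t_{15} = 4; t_{16} = 34; t_{17} = 40; t_{18} = 24; t_{19} = 38; t_{20} = 15; t_{21} = 19; t_{22} = 37; t_{23} = 32; t_{24} = 31; t_{25} = 5; t_{26} = 17; t_{27} = 28; t_{28} = 13; t_{29} = 10; t_{30} = 18; t_{31} = 11; t_{32} = 1; t_{33} = 42; t_{34} = 33; t_{35} = 14; t_{36} = 36; t_{37} = 6; t_{38} = 0; t_{39} = 16; t_{40} = 2; t_{41} = 25; t_{42} = 21; t_{43} = 3.
The sequence repeats with period 42.
The value 30 first appears (with n ≥ 2) at t_8.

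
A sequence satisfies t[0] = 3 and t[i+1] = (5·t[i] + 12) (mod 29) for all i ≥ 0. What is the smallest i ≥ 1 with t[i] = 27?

1

t[0] = 3,  t[1] = 27,  t[2] = 2,  t[3] = 22,  t[4] = 6,  t[5] = 13,  t[6] = 19,  t[7] = 20,  t[8] = 25,  t[9] = 21,  t[10] = 1,  t[11] = 17,  t[12] = 10,  t[13] = 4,  t[14] = 3.
Since t[14] = t[0] = 3, the sequence is periodic with period 14.
The value 27 first appears (with i ≥ 1) at t[1].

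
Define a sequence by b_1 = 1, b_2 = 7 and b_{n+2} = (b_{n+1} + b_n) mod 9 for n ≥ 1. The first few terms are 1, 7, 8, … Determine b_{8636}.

Computing terms: b_1 = 1; b_2 = 7; b_3 = 8; b_4 = 6; b_5 = 5; b_6 = 2; b_7 = 7; b_8 = 0; b_9 = 7; b_{10} = 7; b_{11} = 5; b_{12} = 3; b_{13} = 8; b_{14} = 2; b_{15} = 1; b_{16} = 3; b_{17} = 4; b_{18} = 7; b_{19} = 2; b_{20} = 0; b_{21} = 2; b_{22} = 2; b_{23} = 4; b_{24} = 6; b_{25} = 1; b_{26} = 7.
The sequence repeats with period 24.
So b_{8636} = b_{1 + ((8636-1) mod 24)} = b_{20} = 0.

0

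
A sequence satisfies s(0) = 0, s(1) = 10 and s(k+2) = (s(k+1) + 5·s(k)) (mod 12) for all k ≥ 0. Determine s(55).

10

Listing terms: s(0) = 0,  s(1) = 10,  s(2) = 10,  s(3) = 0,  s(4) = 2,  s(5) = 2,  s(6) = 0,  s(7) = 10.
The sequence repeats with period 6.
(55 - 0) mod 6 = 1, so s(55) = s(1) = 10.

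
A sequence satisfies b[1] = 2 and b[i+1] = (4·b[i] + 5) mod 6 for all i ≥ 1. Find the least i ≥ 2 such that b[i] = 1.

Computing terms: b[1] = 2,  b[2] = 1,  b[3] = 3,  b[4] = 5,  b[5] = 1.
Since b[5] = b[2] = 1, the sequence is eventually periodic: after a pre-period of length 1 it cycles with period 3.
The value 1 first appears (with i ≥ 2) at b[2].

2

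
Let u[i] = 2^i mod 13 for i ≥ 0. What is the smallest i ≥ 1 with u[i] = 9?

We have u[0] = 1,  u[1] = 2,  u[2] = 4,  u[3] = 8,  u[4] = 3,  u[5] = 6,  u[6] = 12,  u[7] = 11,  u[8] = 9,  u[9] = 5,  u[10] = 10,  u[11] = 7,  u[12] = 1.
The sequence repeats with period 12.
The value 9 first appears (with i ≥ 1) at u[8].

8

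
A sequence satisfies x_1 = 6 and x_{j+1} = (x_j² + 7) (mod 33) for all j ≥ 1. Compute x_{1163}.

32

x_1 = 6; x_2 = 10; x_3 = 8; x_4 = 5; x_5 = 32; x_6 = 8.
Since x_6 = x_3 = 8, the sequence is eventually periodic: after a pre-period of length 2 it cycles with period 3.
For j ≥ 3, x_j depends only on (j - 3) mod 3. (1163 - 3) mod 3 = 2, so x_{1163} = x_5 = 32.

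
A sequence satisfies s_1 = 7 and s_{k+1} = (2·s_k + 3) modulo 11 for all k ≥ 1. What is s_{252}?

6

We have s_1 = 7,  s_2 = 6,  s_3 = 4,  s_4 = 0,  s_5 = 3,  s_6 = 9,  s_7 = 10,  s_8 = 1,  s_9 = 5,  s_{10} = 2,  s_{11} = 7.
The sequence repeats with period 10.
So s_{252} = s_{1 + ((252-1) mod 10)} = s_2 = 6.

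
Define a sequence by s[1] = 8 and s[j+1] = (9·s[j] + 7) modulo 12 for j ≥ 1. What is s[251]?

10

s[1] = 8,  s[2] = 7,  s[3] = 10,  s[4] = 1,  s[5] = 4,  s[6] = 7.
Since s[6] = s[2] = 7, the sequence is eventually periodic: after a pre-period of length 1 it cycles with period 4.
For j ≥ 2, s[j] depends only on (j - 2) mod 4. (251 - 2) mod 4 = 1, so s[251] = s[3] = 10.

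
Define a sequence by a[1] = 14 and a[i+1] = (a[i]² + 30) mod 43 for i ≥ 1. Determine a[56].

We have a[1] = 14; a[2] = 11; a[3] = 22; a[4] = 41; a[5] = 34; a[6] = 25; a[7] = 10; a[8] = 1; a[9] = 31; a[10] = 2; a[11] = 34.
Since a[11] = a[5] = 34, the sequence is eventually periodic: after a pre-period of length 4 it cycles with period 6.
For i ≥ 5, a[i] depends only on (i - 5) mod 6. (56 - 5) mod 6 = 3, so a[56] = a[8] = 1.

1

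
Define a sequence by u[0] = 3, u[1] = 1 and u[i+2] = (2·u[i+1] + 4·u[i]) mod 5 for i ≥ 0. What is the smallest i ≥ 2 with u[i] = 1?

6

Computing terms: u[0] = 3; u[1] = 1; u[2] = 4; u[3] = 2; u[4] = 0; u[5] = 3; u[6] = 1.
Since (u[5], u[6]) = (u[0], u[1]) = (3, 1) (two consecutive terms determine the rest), the sequence is periodic with period 5.
The value 1 next appears (with i ≥ 2) at u[6].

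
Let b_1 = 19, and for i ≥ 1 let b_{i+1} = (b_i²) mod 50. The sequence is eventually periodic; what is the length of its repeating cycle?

b_1 = 19, b_2 = 11, b_3 = 21, b_4 = 41, b_5 = 31, b_6 = 11.
Since b_6 = b_2 = 11, the sequence is eventually periodic: after a pre-period of length 1 it cycles with period 4.

4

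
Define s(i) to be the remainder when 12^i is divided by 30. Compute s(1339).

18

We have s(1) = 12; s(2) = 24; s(3) = 18; s(4) = 6; s(5) = 12.
Since s(5) = s(1) = 12, the sequence is periodic with period 4.
So s(1339) = s(1 + ((1339-1) mod 4)) = s(3) = 18.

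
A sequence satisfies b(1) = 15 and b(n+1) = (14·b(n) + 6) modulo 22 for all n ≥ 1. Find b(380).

b(1) = 15; b(2) = 18; b(3) = 16; b(4) = 10; b(5) = 14; b(6) = 4; b(7) = 18.
Since b(7) = b(2) = 18, the sequence is eventually periodic: after a pre-period of length 1 it cycles with period 5.
For n ≥ 2, b(n) depends only on (n - 2) mod 5. (380 - 2) mod 5 = 3, so b(380) = b(5) = 14.

14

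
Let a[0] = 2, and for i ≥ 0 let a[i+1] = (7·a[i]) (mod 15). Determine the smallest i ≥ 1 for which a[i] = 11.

3

a[0] = 2,  a[1] = 14,  a[2] = 8,  a[3] = 11,  a[4] = 2.
Since a[4] = a[0] = 2, the sequence is periodic with period 4.
The value 11 first appears (with i ≥ 1) at a[3].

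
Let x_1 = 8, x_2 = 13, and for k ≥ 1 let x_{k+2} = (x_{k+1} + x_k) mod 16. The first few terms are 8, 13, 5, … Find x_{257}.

15

Listing terms: x_1 = 8,  x_2 = 13,  x_3 = 5,  x_4 = 2,  x_5 = 7,  x_6 = 9,  x_7 = 0,  x_8 = 9,  x_9 = 9,  x_{10} = 2,  x_{11} = 11,  x_{12} = 13,  x_{13} = 8,  x_{14} = 5,  x_{15} = 13,  x_{16} = 2,  x_{17} = 15,  x_{18} = 1,  x_{19} = 0,  x_{20} = 1,  x_{21} = 1,  x_{22} = 2,  x_{23} = 3,  x_{24} = 5,  x_{25} = 8,  x_{26} = 13.
Since (x_{25}, x_{26}) = (x_1, x_2) = (8, 13) (two consecutive terms determine the rest), the sequence is periodic with period 24.
(257 - 1) mod 24 = 16, so x_{257} = x_{17} = 15.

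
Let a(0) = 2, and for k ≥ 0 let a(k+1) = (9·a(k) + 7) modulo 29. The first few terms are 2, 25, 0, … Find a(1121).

Listing terms: a(0) = 2,  a(1) = 25,  a(2) = 0,  a(3) = 7,  a(4) = 12,  a(5) = 28,  a(6) = 27,  a(7) = 18,  a(8) = 24,  a(9) = 20,  a(10) = 13,  a(11) = 8,  a(12) = 21,  a(13) = 22,  a(14) = 2.
Since a(14) = a(0) = 2, the sequence is periodic with period 14.
So a(1121) = a(0 + ((1121-0) mod 14)) = a(1) = 25.

25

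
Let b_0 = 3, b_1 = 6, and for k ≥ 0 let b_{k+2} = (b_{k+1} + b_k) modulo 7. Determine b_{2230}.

0

Listing terms: b_0 = 3, b_1 = 6, b_2 = 2, b_3 = 1, b_4 = 3, b_5 = 4, b_6 = 0, b_7 = 4, b_8 = 4, b_9 = 1, b_{10} = 5, b_{11} = 6, b_{12} = 4, b_{13} = 3, b_{14} = 0, b_{15} = 3, b_{16} = 3, b_{17} = 6.
The sequence repeats with period 16.
So b_{2230} = b_{0 + ((2230-0) mod 16)} = b_6 = 0.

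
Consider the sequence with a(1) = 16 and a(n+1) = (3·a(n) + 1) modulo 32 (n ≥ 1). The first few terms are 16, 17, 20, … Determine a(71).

28

a(1) = 16; a(2) = 17; a(3) = 20; a(4) = 29; a(5) = 24; a(6) = 9; a(7) = 28; a(8) = 21; a(9) = 0; a(10) = 1; a(11) = 4; a(12) = 13; a(13) = 8; a(14) = 25; a(15) = 12; a(16) = 5; a(17) = 16.
Since a(17) = a(1) = 16, the sequence is periodic with period 16.
(71 - 1) mod 16 = 6, so a(71) = a(7) = 28.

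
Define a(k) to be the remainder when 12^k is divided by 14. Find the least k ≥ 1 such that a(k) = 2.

We have a(0) = 1, a(1) = 12, a(2) = 4, a(3) = 6, a(4) = 2, a(5) = 10, a(6) = 8, a(7) = 12.
Since a(7) = a(1) = 12, the sequence is eventually periodic: after a pre-period of length 1 it cycles with period 6.
The value 2 first appears (with k ≥ 1) at a(4).

4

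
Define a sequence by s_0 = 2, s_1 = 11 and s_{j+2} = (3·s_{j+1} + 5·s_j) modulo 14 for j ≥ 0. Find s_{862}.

s_0 = 2; s_1 = 11; s_2 = 1; s_3 = 2; s_4 = 11.
The sequence repeats with period 3.
(862 - 0) mod 3 = 1, so s_{862} = s_1 = 11.

11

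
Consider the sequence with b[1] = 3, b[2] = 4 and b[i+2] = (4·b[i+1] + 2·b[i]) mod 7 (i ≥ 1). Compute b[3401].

2

Listing terms: b[1] = 3; b[2] = 4; b[3] = 1; b[4] = 5; b[5] = 1; b[6] = 0; b[7] = 2; b[8] = 1; b[9] = 1; b[10] = 6; b[11] = 5; b[12] = 4; b[13] = 5; b[14] = 0; b[15] = 3; b[16] = 5; b[17] = 5; b[18] = 2; b[19] = 4; b[20] = 6; b[21] = 4; b[22] = 0; b[23] = 1; b[24] = 4; b[25] = 4; b[26] = 3; b[27] = 6; b[28] = 2; b[29] = 6; b[30] = 0; b[31] = 5; b[32] = 6; b[33] = 6; b[34] = 1; b[35] = 2; b[36] = 3; b[37] = 2; b[38] = 0; b[39] = 4; b[40] = 2; b[41] = 2; b[42] = 5; b[43] = 3; b[44] = 1; b[45] = 3; b[46] = 0; b[47] = 6; b[48] = 3; b[49] = 3; b[50] = 4.
Since (b[49], b[50]) = (b[1], b[2]) = (3, 4) (two consecutive terms determine the rest), the sequence is periodic with period 48.
(3401 - 1) mod 48 = 40, so b[3401] = b[41] = 2.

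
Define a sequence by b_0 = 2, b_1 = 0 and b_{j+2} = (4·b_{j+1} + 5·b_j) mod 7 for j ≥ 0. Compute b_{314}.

Computing terms: b_0 = 2; b_1 = 0; b_2 = 3; b_3 = 5; b_4 = 0; b_5 = 4; b_6 = 2; b_7 = 0.
Since (b_6, b_7) = (b_0, b_1) = (2, 0) (two consecutive terms determine the rest), the sequence is periodic with period 6.
So b_{314} = b_{0 + ((314-0) mod 6)} = b_2 = 3.

3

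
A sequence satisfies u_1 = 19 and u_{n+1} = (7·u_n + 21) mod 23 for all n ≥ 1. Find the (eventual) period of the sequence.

22

We have u_1 = 19,  u_2 = 16,  u_3 = 18,  u_4 = 9,  u_5 = 15,  u_6 = 11,  u_7 = 6,  u_8 = 17,  u_9 = 2,  u_{10} = 12,  u_{11} = 13,  u_{12} = 20,  u_{13} = 0,  u_{14} = 21,  u_{15} = 7,  u_{16} = 1,  u_{17} = 5,  u_{18} = 10,  u_{19} = 22,  u_{20} = 14,  u_{21} = 4,  u_{22} = 3,  u_{23} = 19.
The sequence repeats with period 22.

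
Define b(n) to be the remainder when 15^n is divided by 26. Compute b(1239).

Listing terms: b(1) = 15; b(2) = 17; b(3) = 21; b(4) = 3; b(5) = 19; b(6) = 25; b(7) = 11; b(8) = 9; b(9) = 5; b(10) = 23; b(11) = 7; b(12) = 1; b(13) = 15.
Since b(13) = b(1) = 15, the sequence is periodic with period 12.
So b(1239) = b(1 + ((1239-1) mod 12)) = b(3) = 21.

21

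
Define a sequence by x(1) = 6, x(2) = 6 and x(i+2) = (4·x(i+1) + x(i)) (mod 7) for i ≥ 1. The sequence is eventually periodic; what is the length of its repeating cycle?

16

We have x(1) = 6, x(2) = 6, x(3) = 2, x(4) = 0, x(5) = 2, x(6) = 1, x(7) = 6, x(8) = 4, x(9) = 1, x(10) = 1, x(11) = 5, x(12) = 0, x(13) = 5, x(14) = 6, x(15) = 1, x(16) = 3, x(17) = 6, x(18) = 6.
Since (x(17), x(18)) = (x(1), x(2)) = (6, 6) (two consecutive terms determine the rest), the sequence is periodic with period 16.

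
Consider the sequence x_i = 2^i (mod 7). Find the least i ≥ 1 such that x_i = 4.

We have x_0 = 1; x_1 = 2; x_2 = 4; x_3 = 1.
Since x_3 = x_0 = 1, the sequence is periodic with period 3.
The value 4 first appears (with i ≥ 1) at x_2.

2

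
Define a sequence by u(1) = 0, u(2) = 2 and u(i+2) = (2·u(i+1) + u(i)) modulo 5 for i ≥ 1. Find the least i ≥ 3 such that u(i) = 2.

Listing terms: u(1) = 0,  u(2) = 2,  u(3) = 4,  u(4) = 0,  u(5) = 4,  u(6) = 3,  u(7) = 0,  u(8) = 3,  u(9) = 1,  u(10) = 0,  u(11) = 1,  u(12) = 2,  u(13) = 0,  u(14) = 2.
Since (u(13), u(14)) = (u(1), u(2)) = (0, 2) (two consecutive terms determine the rest), the sequence is periodic with period 12.
The value 2 first appears (with i ≥ 3) at u(12).

12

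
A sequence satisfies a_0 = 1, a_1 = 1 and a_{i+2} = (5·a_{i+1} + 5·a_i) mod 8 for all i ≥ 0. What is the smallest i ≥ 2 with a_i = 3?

9

Listing terms: a_0 = 1, a_1 = 1, a_2 = 2, a_3 = 7, a_4 = 5, a_5 = 4, a_6 = 5, a_7 = 5, a_8 = 2, a_9 = 3, a_{10} = 1, a_{11} = 4, a_{12} = 1, a_{13} = 1.
Since (a_{12}, a_{13}) = (a_0, a_1) = (1, 1) (two consecutive terms determine the rest), the sequence is periodic with period 12.
The value 3 first appears (with i ≥ 2) at a_9.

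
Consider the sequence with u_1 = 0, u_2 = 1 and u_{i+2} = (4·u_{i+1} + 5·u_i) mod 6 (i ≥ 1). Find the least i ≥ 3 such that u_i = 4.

u_1 = 0; u_2 = 1; u_3 = 4; u_4 = 3; u_5 = 2; u_6 = 5; u_7 = 0; u_8 = 1.
The sequence repeats with period 6.
The value 4 first appears (with i ≥ 3) at u_3.

3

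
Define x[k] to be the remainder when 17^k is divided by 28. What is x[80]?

9

We have x[0] = 1, x[1] = 17, x[2] = 9, x[3] = 13, x[4] = 25, x[5] = 5, x[6] = 1.
Since x[6] = x[0] = 1, the sequence is periodic with period 6.
So x[80] = x[0 + ((80-0) mod 6)] = x[2] = 9.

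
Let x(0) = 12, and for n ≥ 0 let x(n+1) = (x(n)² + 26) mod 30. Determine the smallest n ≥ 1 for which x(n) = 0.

4

We have x(0) = 12; x(1) = 20; x(2) = 6; x(3) = 2; x(4) = 0; x(5) = 26; x(6) = 12.
The sequence repeats with period 6.
The value 0 first appears (with n ≥ 1) at x(4).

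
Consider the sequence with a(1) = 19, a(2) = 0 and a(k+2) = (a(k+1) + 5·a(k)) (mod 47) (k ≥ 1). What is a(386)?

a(1) = 19; a(2) = 0; a(3) = 1; a(4) = 1; a(5) = 6; a(6) = 11; a(7) = 41; a(8) = 2; a(9) = 19; a(10) = 29; a(11) = 30; a(12) = 34; a(13) = 43; a(14) = 25; a(15) = 5; a(16) = 36; a(17) = 14; a(18) = 6; a(19) = 29; a(20) = 12; a(21) = 16; a(22) = 29; a(23) = 15; a(24) = 19; a(25) = 0.
The sequence repeats with period 23.
So a(386) = a(1 + ((386-1) mod 23)) = a(18) = 6.

6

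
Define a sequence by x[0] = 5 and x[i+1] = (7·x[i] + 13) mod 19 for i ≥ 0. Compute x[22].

10

x[0] = 5, x[1] = 10, x[2] = 7, x[3] = 5.
Since x[3] = x[0] = 5, the sequence is periodic with period 3.
(22 - 0) mod 3 = 1, so x[22] = x[1] = 10.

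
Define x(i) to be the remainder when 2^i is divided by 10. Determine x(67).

x(0) = 1,  x(1) = 2,  x(2) = 4,  x(3) = 8,  x(4) = 6,  x(5) = 2.
Since x(5) = x(1) = 2, the sequence is eventually periodic: after a pre-period of length 1 it cycles with period 4.
For i ≥ 1, x(i) depends only on (i - 1) mod 4. (67 - 1) mod 4 = 2, so x(67) = x(3) = 8.

8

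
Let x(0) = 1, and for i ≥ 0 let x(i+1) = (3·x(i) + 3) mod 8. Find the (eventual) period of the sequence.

4

Listing terms: x(0) = 1; x(1) = 6; x(2) = 5; x(3) = 2; x(4) = 1.
Since x(4) = x(0) = 1, the sequence is periodic with period 4.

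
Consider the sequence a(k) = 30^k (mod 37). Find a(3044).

We have a(1) = 30,  a(2) = 12,  a(3) = 27,  a(4) = 33,  a(5) = 28,  a(6) = 26,  a(7) = 3,  a(8) = 16,  a(9) = 36,  a(10) = 7,  a(11) = 25,  a(12) = 10,  a(13) = 4,  a(14) = 9,  a(15) = 11,  a(16) = 34,  a(17) = 21,  a(18) = 1,  a(19) = 30.
Since a(19) = a(1) = 30, the sequence is periodic with period 18.
(3044 - 1) mod 18 = 1, so a(3044) = a(2) = 12.

12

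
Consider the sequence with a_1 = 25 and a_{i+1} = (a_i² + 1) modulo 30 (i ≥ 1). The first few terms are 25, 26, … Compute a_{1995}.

17

Computing terms: a_1 = 25,  a_2 = 26,  a_3 = 17,  a_4 = 20,  a_5 = 11,  a_6 = 2,  a_7 = 5,  a_8 = 26.
Since a_8 = a_2 = 26, the sequence is eventually periodic: after a pre-period of length 1 it cycles with period 6.
For i ≥ 2, a_i depends only on (i - 2) mod 6. (1995 - 2) mod 6 = 1, so a_{1995} = a_3 = 17.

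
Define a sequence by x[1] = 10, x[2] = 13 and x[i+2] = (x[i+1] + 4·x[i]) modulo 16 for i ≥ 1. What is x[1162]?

Computing terms: x[1] = 10; x[2] = 13; x[3] = 5; x[4] = 9; x[5] = 13; x[6] = 1; x[7] = 5; x[8] = 9.
Since (x[7], x[8]) = (x[3], x[4]) = (5, 9) (two consecutive terms determine the rest), the sequence is eventually periodic: after a pre-period of length 2 it cycles with period 4.
For i ≥ 3, x[i] depends only on (i - 3) mod 4. (1162 - 3) mod 4 = 3, so x[1162] = x[6] = 1.

1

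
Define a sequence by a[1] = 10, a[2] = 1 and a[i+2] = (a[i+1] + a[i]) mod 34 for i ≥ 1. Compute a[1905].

Computing terms: a[1] = 10; a[2] = 1; a[3] = 11; a[4] = 12; a[5] = 23; a[6] = 1; a[7] = 24; a[8] = 25; a[9] = 15; a[10] = 6; a[11] = 21; a[12] = 27; a[13] = 14; a[14] = 7; a[15] = 21; a[16] = 28; a[17] = 15; a[18] = 9; a[19] = 24; a[20] = 33; a[21] = 23; a[22] = 22; a[23] = 11; a[24] = 33; a[25] = 10; a[26] = 9; a[27] = 19; a[28] = 28; a[29] = 13; a[30] = 7; a[31] = 20; a[32] = 27; a[33] = 13; a[34] = 6; a[35] = 19; a[36] = 25; a[37] = 10; a[38] = 1.
Since (a[37], a[38]) = (a[1], a[2]) = (10, 1) (two consecutive terms determine the rest), the sequence is periodic with period 36.
So a[1905] = a[1 + ((1905-1) mod 36)] = a[33] = 13.

13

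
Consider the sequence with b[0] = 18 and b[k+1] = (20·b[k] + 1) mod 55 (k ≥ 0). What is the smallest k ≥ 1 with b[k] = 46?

Listing terms: b[0] = 18; b[1] = 31; b[2] = 16; b[3] = 46; b[4] = 41; b[5] = 51; b[6] = 31.
Since b[6] = b[1] = 31, the sequence is eventually periodic: after a pre-period of length 1 it cycles with period 5.
The value 46 first appears (with k ≥ 1) at b[3].

3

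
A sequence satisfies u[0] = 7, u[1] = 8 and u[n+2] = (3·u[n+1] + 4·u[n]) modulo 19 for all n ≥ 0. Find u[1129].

4

Listing terms: u[0] = 7, u[1] = 8, u[2] = 14, u[3] = 17, u[4] = 12, u[5] = 9, u[6] = 18, u[7] = 14, u[8] = 0, u[9] = 18, u[10] = 16, u[11] = 6, u[12] = 6, u[13] = 4, u[14] = 17, u[15] = 10, u[16] = 3, u[17] = 11, u[18] = 7, u[19] = 8.
The sequence repeats with period 18.
So u[1129] = u[0 + ((1129-0) mod 18)] = u[13] = 4.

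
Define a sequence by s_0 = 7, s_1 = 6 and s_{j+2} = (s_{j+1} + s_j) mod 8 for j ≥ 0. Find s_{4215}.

We have s_0 = 7,  s_1 = 6,  s_2 = 5,  s_3 = 3,  s_4 = 0,  s_5 = 3,  s_6 = 3,  s_7 = 6,  s_8 = 1,  s_9 = 7,  s_{10} = 0,  s_{11} = 7,  s_{12} = 7,  s_{13} = 6.
The sequence repeats with period 12.
(4215 - 0) mod 12 = 3, so s_{4215} = s_3 = 3.

3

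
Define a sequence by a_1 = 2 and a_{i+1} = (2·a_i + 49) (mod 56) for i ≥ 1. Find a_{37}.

23

Listing terms: a_1 = 2, a_2 = 53, a_3 = 43, a_4 = 23, a_5 = 39, a_6 = 15, a_7 = 23.
Since a_7 = a_4 = 23, the sequence is eventually periodic: after a pre-period of length 3 it cycles with period 3.
For i ≥ 4, a_i depends only on (i - 4) mod 3. (37 - 4) mod 3 = 0, so a_{37} = a_4 = 23.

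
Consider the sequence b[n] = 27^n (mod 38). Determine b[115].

27

Listing terms: b[0] = 1,  b[1] = 27,  b[2] = 7,  b[3] = 37,  b[4] = 11,  b[5] = 31,  b[6] = 1.
The sequence repeats with period 6.
(115 - 0) mod 6 = 1, so b[115] = b[1] = 27.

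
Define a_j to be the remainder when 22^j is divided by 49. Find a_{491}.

22

Listing terms: a_0 = 1,  a_1 = 22,  a_2 = 43,  a_3 = 15,  a_4 = 36,  a_5 = 8,  a_6 = 29,  a_7 = 1.
The sequence repeats with period 7.
So a_{491} = a_{0 + ((491-0) mod 7)} = a_1 = 22.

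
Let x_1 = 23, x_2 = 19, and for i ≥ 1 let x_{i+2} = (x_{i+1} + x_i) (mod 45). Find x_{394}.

x_1 = 23,  x_2 = 19,  x_3 = 42,  x_4 = 16,  x_5 = 13,  x_6 = 29,  x_7 = 42,  x_8 = 26,  x_9 = 23,  x_{10} = 4,  x_{11} = 27,  x_{12} = 31,  x_{13} = 13,  x_{14} = 44,  x_{15} = 12,  x_{16} = 11,  x_{17} = 23,  x_{18} = 34,  x_{19} = 12,  x_{20} = 1,  x_{21} = 13,  x_{22} = 14,  x_{23} = 27,  x_{24} = 41,  x_{25} = 23,  x_{26} = 19.
The sequence repeats with period 24.
So x_{394} = x_{1 + ((394-1) mod 24)} = x_{10} = 4.

4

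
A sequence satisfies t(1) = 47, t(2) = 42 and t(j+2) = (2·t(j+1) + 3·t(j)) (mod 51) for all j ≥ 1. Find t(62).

0

We have t(1) = 47, t(2) = 42, t(3) = 21, t(4) = 15, t(5) = 42, t(6) = 27, t(7) = 27, t(8) = 33, t(9) = 45, t(10) = 36, t(11) = 3, t(12) = 12, t(13) = 33, t(14) = 0, t(15) = 48, t(16) = 45, t(17) = 30, t(18) = 42, t(19) = 21.
Since (t(18), t(19)) = (t(2), t(3)) = (42, 21) (two consecutive terms determine the rest), the sequence is eventually periodic: after a pre-period of length 1 it cycles with period 16.
For j ≥ 2, t(j) depends only on (j - 2) mod 16. (62 - 2) mod 16 = 12, so t(62) = t(14) = 0.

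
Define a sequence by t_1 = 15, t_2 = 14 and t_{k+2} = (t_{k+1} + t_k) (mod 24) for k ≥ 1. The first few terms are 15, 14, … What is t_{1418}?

14

We have t_1 = 15, t_2 = 14, t_3 = 5, t_4 = 19, t_5 = 0, t_6 = 19, t_7 = 19, t_8 = 14, t_9 = 9, t_{10} = 23, t_{11} = 8, t_{12} = 7, t_{13} = 15, t_{14} = 22, t_{15} = 13, t_{16} = 11, t_{17} = 0, t_{18} = 11, t_{19} = 11, t_{20} = 22, t_{21} = 9, t_{22} = 7, t_{23} = 16, t_{24} = 23, t_{25} = 15, t_{26} = 14.
The sequence repeats with period 24.
(1418 - 1) mod 24 = 1, so t_{1418} = t_2 = 14.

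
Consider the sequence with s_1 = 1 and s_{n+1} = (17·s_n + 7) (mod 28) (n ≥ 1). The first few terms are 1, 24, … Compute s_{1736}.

10

Computing terms: s_1 = 1,  s_2 = 24,  s_3 = 23,  s_4 = 6,  s_5 = 25,  s_6 = 12,  s_7 = 15,  s_8 = 10,  s_9 = 9,  s_{10} = 20,  s_{11} = 11,  s_{12} = 26,  s_{13} = 1.
Since s_{13} = s_1 = 1, the sequence is periodic with period 12.
(1736 - 1) mod 12 = 7, so s_{1736} = s_8 = 10.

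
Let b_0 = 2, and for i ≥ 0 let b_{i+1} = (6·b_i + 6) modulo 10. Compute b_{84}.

Listing terms: b_0 = 2,  b_1 = 8,  b_2 = 4,  b_3 = 0,  b_4 = 6,  b_5 = 2.
Since b_5 = b_0 = 2, the sequence is periodic with period 5.
(84 - 0) mod 5 = 4, so b_{84} = b_4 = 6.

6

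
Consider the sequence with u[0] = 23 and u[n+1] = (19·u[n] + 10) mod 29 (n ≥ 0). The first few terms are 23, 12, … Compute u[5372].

Computing terms: u[0] = 23, u[1] = 12, u[2] = 6, u[3] = 8, u[4] = 17, u[5] = 14, u[6] = 15, u[7] = 5, u[8] = 18, u[9] = 4, u[10] = 28, u[11] = 20, u[12] = 13, u[13] = 25, u[14] = 21, u[15] = 3, u[16] = 9, u[17] = 7, u[18] = 27, u[19] = 1, u[20] = 0, u[21] = 10, u[22] = 26, u[23] = 11, u[24] = 16, u[25] = 24, u[26] = 2, u[27] = 19, u[28] = 23.
The sequence repeats with period 28.
(5372 - 0) mod 28 = 24, so u[5372] = u[24] = 16.

16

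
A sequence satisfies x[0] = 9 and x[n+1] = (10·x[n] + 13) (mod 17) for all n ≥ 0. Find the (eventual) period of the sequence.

Computing terms: x[0] = 9; x[1] = 1; x[2] = 6; x[3] = 5; x[4] = 12; x[5] = 14; x[6] = 0; x[7] = 13; x[8] = 7; x[9] = 15; x[10] = 10; x[11] = 11; x[12] = 4; x[13] = 2; x[14] = 16; x[15] = 3; x[16] = 9.
The sequence repeats with period 16.

16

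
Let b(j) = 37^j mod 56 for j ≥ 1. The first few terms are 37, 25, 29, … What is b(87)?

We have b(1) = 37,  b(2) = 25,  b(3) = 29,  b(4) = 9,  b(5) = 53,  b(6) = 1,  b(7) = 37.
Since b(7) = b(1) = 37, the sequence is periodic with period 6.
(87 - 1) mod 6 = 2, so b(87) = b(3) = 29.

29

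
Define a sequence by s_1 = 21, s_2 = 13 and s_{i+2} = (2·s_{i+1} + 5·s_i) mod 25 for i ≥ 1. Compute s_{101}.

Computing terms: s_1 = 21; s_2 = 13; s_3 = 6; s_4 = 2; s_5 = 9; s_6 = 3; s_7 = 1; s_8 = 17; s_9 = 14; s_{10} = 13; s_{11} = 21; s_{12} = 7; s_{13} = 19; s_{14} = 23; s_{15} = 16; s_{16} = 22; s_{17} = 24; s_{18} = 8; s_{19} = 11; s_{20} = 12; s_{21} = 4; s_{22} = 18; s_{23} = 6; s_{24} = 2.
Since (s_{23}, s_{24}) = (s_3, s_4) = (6, 2) (two consecutive terms determine the rest), the sequence is eventually periodic: after a pre-period of length 2 it cycles with period 20.
For i ≥ 3, s_i depends only on (i - 3) mod 20. (101 - 3) mod 20 = 18, so s_{101} = s_{21} = 4.

4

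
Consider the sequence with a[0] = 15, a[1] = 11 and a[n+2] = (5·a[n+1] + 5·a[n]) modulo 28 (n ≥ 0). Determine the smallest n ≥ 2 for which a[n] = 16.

We have a[0] = 15,  a[1] = 11,  a[2] = 18,  a[3] = 5,  a[4] = 3,  a[5] = 12,  a[6] = 19,  a[7] = 15,  a[8] = 2,  a[9] = 1,  a[10] = 15,  a[11] = 24,  a[12] = 27,  a[13] = 3,  a[14] = 10,  a[15] = 9,  a[16] = 11,  a[17] = 16,  a[18] = 23,  a[19] = 27,  a[20] = 26,  a[21] = 13,  a[22] = 27,  a[23] = 4,  a[24] = 15,  a[25] = 11.
Since (a[24], a[25]) = (a[0], a[1]) = (15, 11) (two consecutive terms determine the rest), the sequence is periodic with period 24.
The value 16 first appears (with n ≥ 2) at a[17].

17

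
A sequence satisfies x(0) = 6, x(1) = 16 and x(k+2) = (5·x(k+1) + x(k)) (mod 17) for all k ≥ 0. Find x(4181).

Computing terms: x(0) = 6; x(1) = 16; x(2) = 1; x(3) = 4; x(4) = 4; x(5) = 7; x(6) = 5; x(7) = 15; x(8) = 12; x(9) = 7; x(10) = 13; x(11) = 4; x(12) = 16; x(13) = 16; x(14) = 11; x(15) = 3; x(16) = 9; x(17) = 14; x(18) = 11; x(19) = 1; x(20) = 16; x(21) = 13; x(22) = 13; x(23) = 10; x(24) = 12; x(25) = 2; x(26) = 5; x(27) = 10; x(28) = 4; x(29) = 13; x(30) = 1; x(31) = 1; x(32) = 6; x(33) = 14; x(34) = 8; x(35) = 3; x(36) = 6; x(37) = 16.
The sequence repeats with period 36.
So x(4181) = x(0 + ((4181-0) mod 36)) = x(5) = 7.

7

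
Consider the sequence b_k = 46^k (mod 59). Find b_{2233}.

1

b_1 = 46,  b_2 = 51,  b_3 = 45,  b_4 = 5,  b_5 = 53,  b_6 = 19,  b_7 = 48,  b_8 = 25,  b_9 = 29,  b_{10} = 36,  b_{11} = 4,  b_{12} = 7,  b_{13} = 27,  b_{14} = 3,  b_{15} = 20,  b_{16} = 35,  b_{17} = 17,  b_{18} = 15,  b_{19} = 41,  b_{20} = 57,  b_{21} = 26,  b_{22} = 16,  b_{23} = 28,  b_{24} = 49,  b_{25} = 12,  b_{26} = 21,  b_{27} = 22,  b_{28} = 9,  b_{29} = 1,  b_{30} = 46.
The sequence repeats with period 29.
So b_{2233} = b_{1 + ((2233-1) mod 29)} = b_{29} = 1.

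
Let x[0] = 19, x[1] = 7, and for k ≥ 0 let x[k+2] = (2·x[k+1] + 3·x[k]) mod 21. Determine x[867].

x[0] = 19; x[1] = 7; x[2] = 8; x[3] = 16; x[4] = 14; x[5] = 13; x[6] = 5; x[7] = 7; x[8] = 8.
Since (x[7], x[8]) = (x[1], x[2]) = (7, 8) (two consecutive terms determine the rest), the sequence is eventually periodic: after a pre-period of length 1 it cycles with period 6.
For k ≥ 1, x[k] depends only on (k - 1) mod 6. (867 - 1) mod 6 = 2, so x[867] = x[3] = 16.

16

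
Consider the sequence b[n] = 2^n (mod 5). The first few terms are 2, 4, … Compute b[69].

2

Computing terms: b[1] = 2, b[2] = 4, b[3] = 3, b[4] = 1, b[5] = 2.
Since b[5] = b[1] = 2, the sequence is periodic with period 4.
(69 - 1) mod 4 = 0, so b[69] = b[1] = 2.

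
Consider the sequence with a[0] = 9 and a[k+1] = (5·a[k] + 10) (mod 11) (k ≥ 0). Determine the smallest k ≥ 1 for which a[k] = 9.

a[0] = 9,  a[1] = 0,  a[2] = 10,  a[3] = 5,  a[4] = 2,  a[5] = 9.
The sequence repeats with period 5.
The value 9 next appears (with k ≥ 1) at a[5].

5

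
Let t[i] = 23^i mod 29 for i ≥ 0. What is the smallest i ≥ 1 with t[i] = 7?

We have t[0] = 1; t[1] = 23; t[2] = 7; t[3] = 16; t[4] = 20; t[5] = 25; t[6] = 24; t[7] = 1.
Since t[7] = t[0] = 1, the sequence is periodic with period 7.
The value 7 first appears (with i ≥ 1) at t[2].

2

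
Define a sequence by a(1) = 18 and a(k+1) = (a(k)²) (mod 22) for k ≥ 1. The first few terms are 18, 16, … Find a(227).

a(1) = 18, a(2) = 16, a(3) = 14, a(4) = 20, a(5) = 4, a(6) = 16.
Since a(6) = a(2) = 16, the sequence is eventually periodic: after a pre-period of length 1 it cycles with period 4.
For k ≥ 2, a(k) depends only on (k - 2) mod 4. (227 - 2) mod 4 = 1, so a(227) = a(3) = 14.

14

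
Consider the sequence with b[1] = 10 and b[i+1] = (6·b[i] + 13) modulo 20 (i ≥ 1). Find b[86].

15

We have b[1] = 10,  b[2] = 13,  b[3] = 11,  b[4] = 19,  b[5] = 7,  b[6] = 15,  b[7] = 3,  b[8] = 11.
Since b[8] = b[3] = 11, the sequence is eventually periodic: after a pre-period of length 2 it cycles with period 5.
For i ≥ 3, b[i] depends only on (i - 3) mod 5. (86 - 3) mod 5 = 3, so b[86] = b[6] = 15.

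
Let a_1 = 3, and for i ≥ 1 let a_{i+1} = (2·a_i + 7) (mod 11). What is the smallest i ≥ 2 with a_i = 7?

We have a_1 = 3, a_2 = 2, a_3 = 0, a_4 = 7, a_5 = 10, a_6 = 5, a_7 = 6, a_8 = 8, a_9 = 1, a_{10} = 9, a_{11} = 3.
Since a_{11} = a_1 = 3, the sequence is periodic with period 10.
The value 7 first appears (with i ≥ 2) at a_4.

4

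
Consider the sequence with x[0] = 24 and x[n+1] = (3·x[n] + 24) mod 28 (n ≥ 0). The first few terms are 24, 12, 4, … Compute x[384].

24

Computing terms: x[0] = 24,  x[1] = 12,  x[2] = 4,  x[3] = 8,  x[4] = 20,  x[5] = 0,  x[6] = 24.
Since x[6] = x[0] = 24, the sequence is periodic with period 6.
So x[384] = x[0 + ((384-0) mod 6)] = x[0] = 24.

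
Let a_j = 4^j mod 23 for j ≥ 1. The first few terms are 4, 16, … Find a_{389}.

3

a_1 = 4; a_2 = 16; a_3 = 18; a_4 = 3; a_5 = 12; a_6 = 2; a_7 = 8; a_8 = 9; a_9 = 13; a_{10} = 6; a_{11} = 1; a_{12} = 4.
Since a_{12} = a_1 = 4, the sequence is periodic with period 11.
(389 - 1) mod 11 = 3, so a_{389} = a_4 = 3.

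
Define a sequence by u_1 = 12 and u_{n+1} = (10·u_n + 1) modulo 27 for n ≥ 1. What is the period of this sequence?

27

Listing terms: u_1 = 12, u_2 = 13, u_3 = 23, u_4 = 15, u_5 = 16, u_6 = 26, u_7 = 18, u_8 = 19, u_9 = 2, u_{10} = 21, u_{11} = 22, u_{12} = 5, u_{13} = 24, u_{14} = 25, u_{15} = 8, u_{16} = 0, u_{17} = 1, u_{18} = 11, u_{19} = 3, u_{20} = 4, u_{21} = 14, u_{22} = 6, u_{23} = 7, u_{24} = 17, u_{25} = 9, u_{26} = 10, u_{27} = 20, u_{28} = 12.
Since u_{28} = u_1 = 12, the sequence is periodic with period 27.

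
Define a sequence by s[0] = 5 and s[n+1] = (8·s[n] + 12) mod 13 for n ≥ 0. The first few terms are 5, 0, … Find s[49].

Listing terms: s[0] = 5; s[1] = 0; s[2] = 12; s[3] = 4; s[4] = 5.
Since s[4] = s[0] = 5, the sequence is periodic with period 4.
(49 - 0) mod 4 = 1, so s[49] = s[1] = 0.

0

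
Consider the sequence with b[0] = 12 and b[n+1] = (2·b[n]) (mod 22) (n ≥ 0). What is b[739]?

6

Listing terms: b[0] = 12,  b[1] = 2,  b[2] = 4,  b[3] = 8,  b[4] = 16,  b[5] = 10,  b[6] = 20,  b[7] = 18,  b[8] = 14,  b[9] = 6,  b[10] = 12.
The sequence repeats with period 10.
(739 - 0) mod 10 = 9, so b[739] = b[9] = 6.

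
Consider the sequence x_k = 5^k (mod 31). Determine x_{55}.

We have x_0 = 1; x_1 = 5; x_2 = 25; x_3 = 1.
Since x_3 = x_0 = 1, the sequence is periodic with period 3.
So x_{55} = x_{0 + ((55-0) mod 3)} = x_1 = 5.

5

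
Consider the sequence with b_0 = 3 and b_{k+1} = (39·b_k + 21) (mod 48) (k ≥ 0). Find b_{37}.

b_0 = 3, b_1 = 42, b_2 = 27, b_3 = 18, b_4 = 3.
The sequence repeats with period 4.
(37 - 0) mod 4 = 1, so b_{37} = b_1 = 42.

42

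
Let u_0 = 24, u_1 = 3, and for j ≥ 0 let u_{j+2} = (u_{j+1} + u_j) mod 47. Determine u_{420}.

10

Computing terms: u_0 = 24; u_1 = 3; u_2 = 27; u_3 = 30; u_4 = 10; u_5 = 40; u_6 = 3; u_7 = 43; u_8 = 46; u_9 = 42; u_{10} = 41; u_{11} = 36; u_{12} = 30; u_{13} = 19; u_{14} = 2; u_{15} = 21; u_{16} = 23; u_{17} = 44; u_{18} = 20; u_{19} = 17; u_{20} = 37; u_{21} = 7; u_{22} = 44; u_{23} = 4; u_{24} = 1; u_{25} = 5; u_{26} = 6; u_{27} = 11; u_{28} = 17; u_{29} = 28; u_{30} = 45; u_{31} = 26; u_{32} = 24; u_{33} = 3.
The sequence repeats with period 32.
(420 - 0) mod 32 = 4, so u_{420} = u_4 = 10.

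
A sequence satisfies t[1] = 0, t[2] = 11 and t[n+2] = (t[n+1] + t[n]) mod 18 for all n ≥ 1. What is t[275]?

t[1] = 0, t[2] = 11, t[3] = 11, t[4] = 4, t[5] = 15, t[6] = 1, t[7] = 16, t[8] = 17, t[9] = 15, t[10] = 14, t[11] = 11, t[12] = 7, t[13] = 0, t[14] = 7, t[15] = 7, t[16] = 14, t[17] = 3, t[18] = 17, t[19] = 2, t[20] = 1, t[21] = 3, t[22] = 4, t[23] = 7, t[24] = 11, t[25] = 0, t[26] = 11.
Since (t[25], t[26]) = (t[1], t[2]) = (0, 11) (two consecutive terms determine the rest), the sequence is periodic with period 24.
So t[275] = t[1 + ((275-1) mod 24)] = t[11] = 11.

11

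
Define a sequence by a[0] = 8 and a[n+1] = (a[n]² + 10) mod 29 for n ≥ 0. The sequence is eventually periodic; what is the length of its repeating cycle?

6

Computing terms: a[0] = 8, a[1] = 16, a[2] = 5, a[3] = 6, a[4] = 17, a[5] = 9, a[6] = 4, a[7] = 26, a[8] = 19, a[9] = 23, a[10] = 17.
Since a[10] = a[4] = 17, the sequence is eventually periodic: after a pre-period of length 4 it cycles with period 6.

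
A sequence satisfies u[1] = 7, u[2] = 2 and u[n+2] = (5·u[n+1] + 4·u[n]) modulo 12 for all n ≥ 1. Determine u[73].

Listing terms: u[1] = 7,  u[2] = 2,  u[3] = 2,  u[4] = 6,  u[5] = 2,  u[6] = 10,  u[7] = 10,  u[8] = 6,  u[9] = 10,  u[10] = 2,  u[11] = 2.
Since (u[10], u[11]) = (u[2], u[3]) = (2, 2) (two consecutive terms determine the rest), the sequence is eventually periodic: after a pre-period of length 1 it cycles with period 8.
For n ≥ 2, u[n] depends only on (n - 2) mod 8. (73 - 2) mod 8 = 7, so u[73] = u[9] = 10.

10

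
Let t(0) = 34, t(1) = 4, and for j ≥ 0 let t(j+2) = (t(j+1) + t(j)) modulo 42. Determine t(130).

Listing terms: t(0) = 34,  t(1) = 4,  t(2) = 38,  t(3) = 0,  t(4) = 38,  t(5) = 38,  t(6) = 34,  t(7) = 30,  t(8) = 22,  t(9) = 10,  t(10) = 32,  t(11) = 0,  t(12) = 32,  t(13) = 32,  t(14) = 22,  t(15) = 12,  t(16) = 34,  t(17) = 4.
Since (t(16), t(17)) = (t(0), t(1)) = (34, 4) (two consecutive terms determine the rest), the sequence is periodic with period 16.
(130 - 0) mod 16 = 2, so t(130) = t(2) = 38.

38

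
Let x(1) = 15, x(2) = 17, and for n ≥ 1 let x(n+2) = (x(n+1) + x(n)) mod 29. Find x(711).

We have x(1) = 15; x(2) = 17; x(3) = 3; x(4) = 20; x(5) = 23; x(6) = 14; x(7) = 8; x(8) = 22; x(9) = 1; x(10) = 23; x(11) = 24; x(12) = 18; x(13) = 13; x(14) = 2; x(15) = 15; x(16) = 17.
The sequence repeats with period 14.
(711 - 1) mod 14 = 10, so x(711) = x(11) = 24.

24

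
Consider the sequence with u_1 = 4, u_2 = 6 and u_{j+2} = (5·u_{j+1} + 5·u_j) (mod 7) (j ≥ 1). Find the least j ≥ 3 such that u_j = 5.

u_1 = 4; u_2 = 6; u_3 = 1; u_4 = 0; u_5 = 5; u_6 = 4; u_7 = 3; u_8 = 0; u_9 = 1; u_{10} = 5; u_{11} = 2; u_{12} = 0; u_{13} = 3; u_{14} = 1; u_{15} = 6; u_{16} = 0; u_{17} = 2; u_{18} = 3; u_{19} = 4; u_{20} = 0; u_{21} = 6; u_{22} = 2; u_{23} = 5; u_{24} = 0; u_{25} = 4; u_{26} = 6.
Since (u_{25}, u_{26}) = (u_1, u_2) = (4, 6) (two consecutive terms determine the rest), the sequence is periodic with period 24.
The value 5 first appears (with j ≥ 3) at u_5.

5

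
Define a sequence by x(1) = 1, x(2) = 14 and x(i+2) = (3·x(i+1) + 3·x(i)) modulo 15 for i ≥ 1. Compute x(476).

Listing terms: x(1) = 1, x(2) = 14, x(3) = 0, x(4) = 12, x(5) = 6, x(6) = 9, x(7) = 0, x(8) = 12.
Since (x(7), x(8)) = (x(3), x(4)) = (0, 12) (two consecutive terms determine the rest), the sequence is eventually periodic: after a pre-period of length 2 it cycles with period 4.
For i ≥ 3, x(i) depends only on (i - 3) mod 4. (476 - 3) mod 4 = 1, so x(476) = x(4) = 12.

12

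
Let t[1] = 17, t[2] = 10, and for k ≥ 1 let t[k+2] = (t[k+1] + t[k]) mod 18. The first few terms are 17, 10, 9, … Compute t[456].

11

We have t[1] = 17; t[2] = 10; t[3] = 9; t[4] = 1; t[5] = 10; t[6] = 11; t[7] = 3; t[8] = 14; t[9] = 17; t[10] = 13; t[11] = 12; t[12] = 7; t[13] = 1; t[14] = 8; t[15] = 9; t[16] = 17; t[17] = 8; t[18] = 7; t[19] = 15; t[20] = 4; t[21] = 1; t[22] = 5; t[23] = 6; t[24] = 11; t[25] = 17; t[26] = 10.
Since (t[25], t[26]) = (t[1], t[2]) = (17, 10) (two consecutive terms determine the rest), the sequence is periodic with period 24.
So t[456] = t[1 + ((456-1) mod 24)] = t[24] = 11.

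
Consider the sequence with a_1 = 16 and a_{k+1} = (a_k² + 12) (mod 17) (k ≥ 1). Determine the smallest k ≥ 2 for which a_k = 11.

3

Computing terms: a_1 = 16, a_2 = 13, a_3 = 11, a_4 = 14, a_5 = 4, a_6 = 11.
Since a_6 = a_3 = 11, the sequence is eventually periodic: after a pre-period of length 2 it cycles with period 3.
The value 11 first appears (with k ≥ 2) at a_3.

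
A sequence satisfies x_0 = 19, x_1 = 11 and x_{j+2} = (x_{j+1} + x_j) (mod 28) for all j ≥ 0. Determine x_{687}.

x_0 = 19; x_1 = 11; x_2 = 2; x_3 = 13; x_4 = 15; x_5 = 0; x_6 = 15; x_7 = 15; x_8 = 2; x_9 = 17; x_{10} = 19; x_{11} = 8; x_{12} = 27; x_{13} = 7; x_{14} = 6; x_{15} = 13; x_{16} = 19; x_{17} = 4; x_{18} = 23; x_{19} = 27; x_{20} = 22; x_{21} = 21; x_{22} = 15; x_{23} = 8; x_{24} = 23; x_{25} = 3; x_{26} = 26; x_{27} = 1; x_{28} = 27; x_{29} = 0; x_{30} = 27; x_{31} = 27; x_{32} = 26; x_{33} = 25; x_{34} = 23; x_{35} = 20; x_{36} = 15; x_{37} = 7; x_{38} = 22; x_{39} = 1; x_{40} = 23; x_{41} = 24; x_{42} = 19; x_{43} = 15; x_{44} = 6; x_{45} = 21; x_{46} = 27; x_{47} = 20; x_{48} = 19; x_{49} = 11.
The sequence repeats with period 48.
(687 - 0) mod 48 = 15, so x_{687} = x_{15} = 13.

13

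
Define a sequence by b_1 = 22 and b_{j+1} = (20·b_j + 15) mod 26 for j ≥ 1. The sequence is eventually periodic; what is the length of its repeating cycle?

Computing terms: b_1 = 22,  b_2 = 13,  b_3 = 15,  b_4 = 3,  b_5 = 23,  b_6 = 7,  b_7 = 25,  b_8 = 21,  b_9 = 19,  b_{10} = 5,  b_{11} = 11,  b_{12} = 1,  b_{13} = 9,  b_{14} = 13.
Since b_{14} = b_2 = 13, the sequence is eventually periodic: after a pre-period of length 1 it cycles with period 12.

12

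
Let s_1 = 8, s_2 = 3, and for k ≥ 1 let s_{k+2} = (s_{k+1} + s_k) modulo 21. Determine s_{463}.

13

Computing terms: s_1 = 8,  s_2 = 3,  s_3 = 11,  s_4 = 14,  s_5 = 4,  s_6 = 18,  s_7 = 1,  s_8 = 19,  s_9 = 20,  s_{10} = 18,  s_{11} = 17,  s_{12} = 14,  s_{13} = 10,  s_{14} = 3,  s_{15} = 13,  s_{16} = 16,  s_{17} = 8,  s_{18} = 3.
Since (s_{17}, s_{18}) = (s_1, s_2) = (8, 3) (two consecutive terms determine the rest), the sequence is periodic with period 16.
(463 - 1) mod 16 = 14, so s_{463} = s_{15} = 13.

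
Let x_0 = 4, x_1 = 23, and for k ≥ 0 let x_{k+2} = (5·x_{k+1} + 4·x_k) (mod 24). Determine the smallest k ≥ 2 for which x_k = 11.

2

Computing terms: x_0 = 4; x_1 = 23; x_2 = 11; x_3 = 3; x_4 = 11; x_5 = 19; x_6 = 19; x_7 = 3; x_8 = 19; x_9 = 11; x_{10} = 11; x_{11} = 3.
Since (x_{10}, x_{11}) = (x_2, x_3) = (11, 3) (two consecutive terms determine the rest), the sequence is eventually periodic: after a pre-period of length 2 it cycles with period 8.
The value 11 first appears (with k ≥ 2) at x_2.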